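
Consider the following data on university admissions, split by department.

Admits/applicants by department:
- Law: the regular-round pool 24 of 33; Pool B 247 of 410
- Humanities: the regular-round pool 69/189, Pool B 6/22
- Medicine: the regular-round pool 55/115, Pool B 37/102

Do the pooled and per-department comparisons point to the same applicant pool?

Law: the regular-round pool 24/33 = 72.7%, Pool B 247/410 = 60.2% → the regular-round pool
Humanities: the regular-round pool 69/189 = 36.5%, Pool B 6/22 = 27.3% → the regular-round pool
Medicine: the regular-round pool 55/115 = 47.8%, Pool B 37/102 = 36.3% → the regular-round pool
Overall: the regular-round pool 148/337 = 43.9%, Pool B 290/534 = 54.3% → Pool B
The regular-round pool wins each department group but Pool B wins overall — the comparison reverses. The regular-round pool's applicants skew toward Humanities, which has a lower base rate.

No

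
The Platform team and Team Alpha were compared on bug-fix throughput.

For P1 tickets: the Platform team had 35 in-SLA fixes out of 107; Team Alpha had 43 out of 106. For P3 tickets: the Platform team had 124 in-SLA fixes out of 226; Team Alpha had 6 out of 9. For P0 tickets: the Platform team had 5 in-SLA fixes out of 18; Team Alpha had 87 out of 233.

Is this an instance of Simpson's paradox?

P1: the Platform team 35/107 = 32.7%, Team Alpha 43/106 = 40.6% → Team Alpha
P3: the Platform team 124/226 = 54.9%, Team Alpha 6/9 = 66.7% → Team Alpha
P0: the Platform team 5/18 = 27.8%, Team Alpha 87/233 = 37.3% → Team Alpha
Overall: the Platform team 164/351 = 46.7%, Team Alpha 136/348 = 39.1% → the Platform team
Team Alpha wins each ticket group but the Platform team wins overall — the comparison reverses. Team Alpha's tickets skew toward P0, which has a lower base rate.

Yes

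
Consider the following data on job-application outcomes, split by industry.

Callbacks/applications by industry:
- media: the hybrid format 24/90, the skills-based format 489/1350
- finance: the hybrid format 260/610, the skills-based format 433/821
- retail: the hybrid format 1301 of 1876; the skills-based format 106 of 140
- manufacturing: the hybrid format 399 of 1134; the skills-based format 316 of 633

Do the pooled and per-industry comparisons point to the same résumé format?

No

Media: the hybrid format 24/90 = 26.7%, the skills-based format 489/1350 = 36.2% → the skills-based format
Finance: the hybrid format 260/610 = 42.6%, the skills-based format 433/821 = 52.7% → the skills-based format
Retail: the hybrid format 1301/1876 = 69.3%, the skills-based format 106/140 = 75.7% → the skills-based format
Manufacturing: the hybrid format 399/1134 = 35.2%, the skills-based format 316/633 = 49.9% → the skills-based format
Overall: the hybrid format 1984/3710 = 53.5%, the skills-based format 1344/2944 = 45.7% → the hybrid format
The skills-based format wins each industry group but the hybrid format wins overall — the comparison reverses. The skills-based format's applications skew toward media, which has a lower base rate.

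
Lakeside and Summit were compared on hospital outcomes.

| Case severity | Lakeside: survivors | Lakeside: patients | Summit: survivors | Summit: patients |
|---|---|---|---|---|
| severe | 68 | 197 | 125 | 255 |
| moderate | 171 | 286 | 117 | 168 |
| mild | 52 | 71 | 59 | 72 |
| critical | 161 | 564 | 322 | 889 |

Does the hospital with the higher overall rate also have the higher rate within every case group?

Severe: Lakeside 68/197 = 34.5%, Summit 125/255 = 49.0% → Summit
Moderate: Lakeside 171/286 = 59.8%, Summit 117/168 = 69.6% → Summit
Mild: Lakeside 52/71 = 73.2%, Summit 59/72 = 81.9% → Summit
Critical: Lakeside 161/564 = 28.5%, Summit 322/889 = 36.2% → Summit
Overall: Lakeside 452/1118 = 40.4%, Summit 623/1384 = 45.0% → Summit
Summit wins overall and in every case group — no reversal.

Yes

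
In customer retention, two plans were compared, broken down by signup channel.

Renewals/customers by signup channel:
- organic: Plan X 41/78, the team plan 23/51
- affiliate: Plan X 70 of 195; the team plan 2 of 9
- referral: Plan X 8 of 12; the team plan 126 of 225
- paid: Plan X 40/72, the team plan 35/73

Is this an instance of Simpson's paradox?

Organic: Plan X 41/78 = 52.6%, the team plan 23/51 = 45.1% → Plan X
Affiliate: Plan X 70/195 = 35.9%, the team plan 2/9 = 22.2% → Plan X
Referral: Plan X 8/12 = 66.7%, the team plan 126/225 = 56.0% → Plan X
Paid: Plan X 40/72 = 55.6%, the team plan 35/73 = 47.9% → Plan X
Overall: Plan X 159/357 = 44.5%, the team plan 186/358 = 52.0% → the team plan
Plan X wins each signup group but the team plan wins overall — the comparison reverses. Plan X's customers skew toward affiliate, which has a lower base rate.

Yes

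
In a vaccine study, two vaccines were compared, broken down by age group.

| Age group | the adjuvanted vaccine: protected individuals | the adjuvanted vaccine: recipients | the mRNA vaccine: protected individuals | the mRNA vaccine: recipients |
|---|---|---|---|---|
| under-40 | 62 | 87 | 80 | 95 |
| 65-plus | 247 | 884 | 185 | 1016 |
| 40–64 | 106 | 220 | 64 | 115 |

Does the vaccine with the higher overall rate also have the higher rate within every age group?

Under-40: the adjuvanted vaccine 62/87 = 71.3%, the mRNA vaccine 80/95 = 84.2% → the mRNA vaccine
65-plus: the adjuvanted vaccine 247/884 = 27.9%, the mRNA vaccine 185/1016 = 18.2% → the adjuvanted vaccine
40–64: the adjuvanted vaccine 106/220 = 48.2%, the mRNA vaccine 64/115 = 55.7% → the mRNA vaccine
Overall: the adjuvanted vaccine 415/1191 = 34.8%, the mRNA vaccine 329/1226 = 26.8% → the adjuvanted vaccine
Neither sweeps: the adjuvanted vaccine wins 1 of 3 groups, the mRNA vaccine wins 2. The adjuvanted vaccine wins overall but not every group — no Simpson reversal.

No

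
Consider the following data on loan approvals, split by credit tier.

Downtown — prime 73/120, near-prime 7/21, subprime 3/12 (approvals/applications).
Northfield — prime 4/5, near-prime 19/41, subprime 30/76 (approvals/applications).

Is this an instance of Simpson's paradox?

Yes

Prime: Downtown 73/120 = 60.8%, Northfield 4/5 = 80.0% → Northfield
Near-prime: Downtown 7/21 = 33.3%, Northfield 19/41 = 46.3% → Northfield
Subprime: Downtown 3/12 = 25.0%, Northfield 30/76 = 39.5% → Northfield
Overall: Downtown 83/153 = 54.2%, Northfield 53/122 = 43.4% → Downtown
Northfield wins each credit group but Downtown wins overall — the comparison reverses. Northfield's applications skew toward subprime, which has a lower base rate.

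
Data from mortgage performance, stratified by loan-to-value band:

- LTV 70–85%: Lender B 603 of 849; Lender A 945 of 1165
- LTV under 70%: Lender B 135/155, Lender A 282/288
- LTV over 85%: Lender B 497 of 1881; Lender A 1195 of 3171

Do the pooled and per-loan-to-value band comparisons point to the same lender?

LTV 70–85%: Lender B 603/849 = 71.0%, Lender A 945/1165 = 81.1% → Lender A
LTV under 70%: Lender B 135/155 = 87.1%, Lender A 282/288 = 97.9% → Lender A
LTV over 85%: Lender B 497/1881 = 26.4%, Lender A 1195/3171 = 37.7% → Lender A
Overall: Lender B 1235/2885 = 42.8%, Lender A 2422/4624 = 52.4% → Lender A
Lender A wins overall and in every loan-to-value group — no reversal.

Yes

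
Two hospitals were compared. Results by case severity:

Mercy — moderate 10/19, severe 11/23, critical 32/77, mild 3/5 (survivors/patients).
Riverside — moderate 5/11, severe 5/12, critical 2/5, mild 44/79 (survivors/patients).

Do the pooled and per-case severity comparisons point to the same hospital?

No

Moderate: Mercy 10/19 = 52.6%, Riverside 5/11 = 45.5% → Mercy
Severe: Mercy 11/23 = 47.8%, Riverside 5/12 = 41.7% → Mercy
Critical: Mercy 32/77 = 41.6%, Riverside 2/5 = 40.0% → Mercy
Mild: Mercy 3/5 = 60.0%, Riverside 44/79 = 55.7% → Mercy
Overall: Mercy 56/124 = 45.2%, Riverside 56/107 = 52.3% → Riverside
Mercy wins each case group but Riverside wins overall — the comparison reverses. Mercy's patients skew toward critical, which has a lower base rate.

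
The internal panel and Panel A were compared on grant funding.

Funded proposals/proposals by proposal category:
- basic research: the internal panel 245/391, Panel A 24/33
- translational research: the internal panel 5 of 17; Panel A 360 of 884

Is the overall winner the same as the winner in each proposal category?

Basic research: the internal panel 245/391 = 62.7%, Panel A 24/33 = 72.7% → Panel A
Translational research: the internal panel 5/17 = 29.4%, Panel A 360/884 = 40.7% → Panel A
Overall: the internal panel 250/408 = 61.3%, Panel A 384/917 = 41.9% → the internal panel
Panel A wins each proposal group but the internal panel wins overall — the comparison reverses. Panel A's proposals skew toward translational research, which has a lower base rate.

No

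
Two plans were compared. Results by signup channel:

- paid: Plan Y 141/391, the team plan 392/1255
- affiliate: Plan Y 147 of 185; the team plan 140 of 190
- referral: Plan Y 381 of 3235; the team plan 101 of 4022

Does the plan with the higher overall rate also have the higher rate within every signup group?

Paid: Plan Y 141/391 = 36.1%, the team plan 392/1255 = 31.2% → Plan Y
Affiliate: Plan Y 147/185 = 79.5%, the team plan 140/190 = 73.7% → Plan Y
Referral: Plan Y 381/3235 = 11.8%, the team plan 101/4022 = 2.5% → Plan Y
Overall: Plan Y 669/3811 = 17.6%, the team plan 633/5467 = 11.6% → Plan Y
Plan Y wins overall and in every signup group — no reversal.

Yes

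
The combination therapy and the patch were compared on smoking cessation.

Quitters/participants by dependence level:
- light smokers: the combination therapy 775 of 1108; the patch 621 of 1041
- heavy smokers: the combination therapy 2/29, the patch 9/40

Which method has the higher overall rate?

Light smokers: the combination therapy 775/1108 = 69.9%, the patch 621/1041 = 59.7% → the combination therapy
Heavy smokers: the combination therapy 2/29 = 6.9%, the patch 9/40 = 22.5% → the patch
Overall: the combination therapy 777/1137 = 68.3%, the patch 630/1081 = 58.3% → the combination therapy
(Neither sweeps every dependence group, but the combination therapy has the higher pooled rate.)

the combination therapy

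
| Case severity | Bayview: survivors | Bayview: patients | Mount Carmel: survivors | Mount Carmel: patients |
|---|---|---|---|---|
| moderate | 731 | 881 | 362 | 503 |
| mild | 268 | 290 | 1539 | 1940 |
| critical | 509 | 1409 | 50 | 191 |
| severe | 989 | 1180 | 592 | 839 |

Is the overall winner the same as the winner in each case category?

Moderate: Bayview 731/881 = 83.0%, Mount Carmel 362/503 = 72.0% → Bayview
Mild: Bayview 268/290 = 92.4%, Mount Carmel 1539/1940 = 79.3% → Bayview
Critical: Bayview 509/1409 = 36.1%, Mount Carmel 50/191 = 26.2% → Bayview
Severe: Bayview 989/1180 = 83.8%, Mount Carmel 592/839 = 70.6% → Bayview
Overall: Bayview 2497/3760 = 66.4%, Mount Carmel 2543/3473 = 73.2% → Mount Carmel
Bayview wins each case group but Mount Carmel wins overall — the comparison reverses. Bayview's patients skew toward critical, which has a lower base rate.

No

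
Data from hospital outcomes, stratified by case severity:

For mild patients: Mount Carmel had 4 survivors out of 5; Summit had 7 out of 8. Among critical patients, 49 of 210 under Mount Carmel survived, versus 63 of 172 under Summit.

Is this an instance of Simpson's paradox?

No

Mild: Mount Carmel 4/5 = 80.0%, Summit 7/8 = 87.5% → Summit
Critical: Mount Carmel 49/210 = 23.3%, Summit 63/172 = 36.6% → Summit
Overall: Mount Carmel 53/215 = 24.7%, Summit 70/180 = 38.9% → Summit
Summit wins overall and in every case group — no reversal.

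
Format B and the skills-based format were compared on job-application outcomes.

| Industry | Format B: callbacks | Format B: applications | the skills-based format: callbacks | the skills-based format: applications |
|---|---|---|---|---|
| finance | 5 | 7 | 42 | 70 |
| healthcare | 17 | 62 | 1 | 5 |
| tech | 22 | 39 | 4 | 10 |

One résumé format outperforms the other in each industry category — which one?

Finance: Format B 5/7 = 71.4%, the skills-based format 42/70 = 60.0% → Format B
Healthcare: Format B 17/62 = 27.4%, the skills-based format 1/5 = 20.0% → Format B
Tech: Format B 22/39 = 56.4%, the skills-based format 4/10 = 40.0% → Format B
Format B has the higher rate in all 3 groups.

Format B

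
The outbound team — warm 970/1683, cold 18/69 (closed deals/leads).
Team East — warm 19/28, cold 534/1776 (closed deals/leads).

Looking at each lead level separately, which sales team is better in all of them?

Team East

Warm: the outbound team 970/1683 = 57.6%, Team East 19/28 = 67.9% → Team East
Cold: the outbound team 18/69 = 26.1%, Team East 534/1776 = 30.1% → Team East
Team East has the higher rate in both groups.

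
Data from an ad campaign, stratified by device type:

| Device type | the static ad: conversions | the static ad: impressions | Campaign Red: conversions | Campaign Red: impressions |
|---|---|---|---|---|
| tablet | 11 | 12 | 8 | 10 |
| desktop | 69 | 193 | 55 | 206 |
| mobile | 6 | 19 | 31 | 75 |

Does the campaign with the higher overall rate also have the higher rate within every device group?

Tablet: the static ad 11/12 = 91.7%, Campaign Red 8/10 = 80.0% → the static ad
Desktop: the static ad 69/193 = 35.8%, Campaign Red 55/206 = 26.7% → the static ad
Mobile: the static ad 6/19 = 31.6%, Campaign Red 31/75 = 41.3% → Campaign Red
Overall: the static ad 86/224 = 38.4%, Campaign Red 94/291 = 32.3% → the static ad
Neither sweeps: the static ad wins 2 of 3 groups, Campaign Red wins 1. The static ad wins overall but not every group — no Simpson reversal.

No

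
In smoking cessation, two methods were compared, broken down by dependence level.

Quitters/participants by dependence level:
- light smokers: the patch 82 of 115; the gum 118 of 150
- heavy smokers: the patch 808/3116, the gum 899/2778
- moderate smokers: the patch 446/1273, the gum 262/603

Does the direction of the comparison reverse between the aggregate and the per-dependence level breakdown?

Light smokers: the patch 82/115 = 71.3%, the gum 118/150 = 78.7% → the gum
Heavy smokers: the patch 808/3116 = 25.9%, the gum 899/2778 = 32.4% → the gum
Moderate smokers: the patch 446/1273 = 35.0%, the gum 262/603 = 43.4% → the gum
Overall: the patch 1336/4504 = 29.7%, the gum 1279/3531 = 36.2% → the gum
The gum wins overall and in every dependence group — no reversal.

No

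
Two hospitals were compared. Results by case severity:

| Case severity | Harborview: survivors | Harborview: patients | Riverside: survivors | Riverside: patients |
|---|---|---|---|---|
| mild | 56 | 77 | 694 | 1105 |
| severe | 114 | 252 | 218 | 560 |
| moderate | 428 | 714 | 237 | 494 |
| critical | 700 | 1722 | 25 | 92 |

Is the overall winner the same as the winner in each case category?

Mild: Harborview 56/77 = 72.7%, Riverside 694/1105 = 62.8% → Harborview
Severe: Harborview 114/252 = 45.2%, Riverside 218/560 = 38.9% → Harborview
Moderate: Harborview 428/714 = 59.9%, Riverside 237/494 = 48.0% → Harborview
Critical: Harborview 700/1722 = 40.7%, Riverside 25/92 = 27.2% → Harborview
Overall: Harborview 1298/2765 = 46.9%, Riverside 1174/2251 = 52.2% → Riverside
Harborview wins each case group but Riverside wins overall — the comparison reverses. Harborview's patients skew toward critical, which has a lower base rate.

No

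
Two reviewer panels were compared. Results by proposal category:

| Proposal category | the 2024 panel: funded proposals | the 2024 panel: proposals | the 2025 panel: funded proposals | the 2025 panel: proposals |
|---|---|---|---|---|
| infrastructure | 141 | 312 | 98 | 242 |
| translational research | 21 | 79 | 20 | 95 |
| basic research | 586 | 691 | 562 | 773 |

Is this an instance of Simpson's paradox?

Infrastructure: the 2024 panel 141/312 = 45.2%, the 2025 panel 98/242 = 40.5% → the 2024 panel
Translational research: the 2024 panel 21/79 = 26.6%, the 2025 panel 20/95 = 21.1% → the 2024 panel
Basic research: the 2024 panel 586/691 = 84.8%, the 2025 panel 562/773 = 72.7% → the 2024 panel
Overall: the 2024 panel 748/1082 = 69.1%, the 2025 panel 680/1110 = 61.3% → the 2024 panel
The 2024 panel wins overall and in every proposal group — no reversal.

No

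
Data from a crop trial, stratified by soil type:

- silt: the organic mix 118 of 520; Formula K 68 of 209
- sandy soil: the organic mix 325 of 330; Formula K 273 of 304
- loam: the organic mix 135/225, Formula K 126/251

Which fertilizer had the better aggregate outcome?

Silt: the organic mix 118/520 = 22.7%, Formula K 68/209 = 32.5% → Formula K
Sandy soil: the organic mix 325/330 = 98.5%, Formula K 273/304 = 89.8% → the organic mix
Loam: the organic mix 135/225 = 60.0%, Formula K 126/251 = 50.2% → the organic mix
Overall: the organic mix 578/1075 = 53.8%, Formula K 467/764 = 61.1% → Formula K
(Neither sweeps every soil group, but Formula K has the higher pooled rate.)

Formula K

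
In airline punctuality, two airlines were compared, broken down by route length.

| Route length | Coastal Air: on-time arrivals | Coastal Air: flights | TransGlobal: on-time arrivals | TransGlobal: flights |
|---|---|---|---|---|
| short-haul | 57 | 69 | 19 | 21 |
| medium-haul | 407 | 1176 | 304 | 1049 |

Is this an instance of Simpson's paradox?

Short-haul: Coastal Air 57/69 = 82.6%, TransGlobal 19/21 = 90.5% → TransGlobal
Medium-haul: Coastal Air 407/1176 = 34.6%, TransGlobal 304/1049 = 29.0% → Coastal Air
Overall: Coastal Air 464/1245 = 37.3%, TransGlobal 323/1070 = 30.2% → Coastal Air
Neither sweeps: Coastal Air wins 1 of 2 groups, TransGlobal wins 1. Coastal Air wins overall but not every group — no Simpson reversal.

No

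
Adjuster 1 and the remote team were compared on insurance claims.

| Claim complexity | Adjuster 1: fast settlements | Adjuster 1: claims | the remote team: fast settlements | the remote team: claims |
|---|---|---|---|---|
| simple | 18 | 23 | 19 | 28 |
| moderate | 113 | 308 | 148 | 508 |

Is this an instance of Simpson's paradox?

No

Simple: Adjuster 1 18/23 = 78.3%, the remote team 19/28 = 67.9% → Adjuster 1
Moderate: Adjuster 1 113/308 = 36.7%, the remote team 148/508 = 29.1% → Adjuster 1
Overall: Adjuster 1 131/331 = 39.6%, the remote team 167/536 = 31.2% → Adjuster 1
Adjuster 1 wins overall and in every claim group — no reversal.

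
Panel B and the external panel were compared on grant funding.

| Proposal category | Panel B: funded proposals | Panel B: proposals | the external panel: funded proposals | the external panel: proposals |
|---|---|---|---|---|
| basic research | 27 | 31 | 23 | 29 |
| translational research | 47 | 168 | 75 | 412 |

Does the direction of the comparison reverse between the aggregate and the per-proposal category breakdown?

No

Basic research: Panel B 27/31 = 87.1%, the external panel 23/29 = 79.3% → Panel B
Translational research: Panel B 47/168 = 28.0%, the external panel 75/412 = 18.2% → Panel B
Overall: Panel B 74/199 = 37.2%, the external panel 98/441 = 22.2% → Panel B
Panel B wins overall and in every proposal group — no reversal.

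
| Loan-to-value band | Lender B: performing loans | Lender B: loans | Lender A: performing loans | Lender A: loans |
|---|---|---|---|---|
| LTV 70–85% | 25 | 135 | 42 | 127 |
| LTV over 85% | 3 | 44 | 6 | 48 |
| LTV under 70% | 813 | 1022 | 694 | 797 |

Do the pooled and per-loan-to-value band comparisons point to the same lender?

LTV 70–85%: Lender B 25/135 = 18.5%, Lender A 42/127 = 33.1% → Lender A
LTV over 85%: Lender B 3/44 = 6.8%, Lender A 6/48 = 12.5% → Lender A
LTV under 70%: Lender B 813/1022 = 79.5%, Lender A 694/797 = 87.1% → Lender A
Overall: Lender B 841/1201 = 70.0%, Lender A 742/972 = 76.3% → Lender A
Lender A wins overall and in every loan-to-value group — no reversal.

Yes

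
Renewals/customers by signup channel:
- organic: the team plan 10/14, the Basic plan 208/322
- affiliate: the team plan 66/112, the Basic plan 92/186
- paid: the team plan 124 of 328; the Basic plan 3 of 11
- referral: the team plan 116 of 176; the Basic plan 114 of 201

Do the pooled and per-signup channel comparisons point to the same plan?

Organic: the team plan 10/14 = 71.4%, the Basic plan 208/322 = 64.6% → the team plan
Affiliate: the team plan 66/112 = 58.9%, the Basic plan 92/186 = 49.5% → the team plan
Paid: the team plan 124/328 = 37.8%, the Basic plan 3/11 = 27.3% → the team plan
Referral: the team plan 116/176 = 65.9%, the Basic plan 114/201 = 56.7% → the team plan
Overall: the team plan 316/630 = 50.2%, the Basic plan 417/720 = 57.9% → the Basic plan
The team plan wins each signup group but the Basic plan wins overall — the comparison reverses. The team plan's customers skew toward paid, which has a lower base rate.

No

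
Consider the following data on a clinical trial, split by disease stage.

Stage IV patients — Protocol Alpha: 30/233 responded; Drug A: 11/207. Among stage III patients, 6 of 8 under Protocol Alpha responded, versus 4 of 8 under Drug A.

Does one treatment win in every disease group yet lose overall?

Stage IV: Protocol Alpha 30/233 = 12.9%, Drug A 11/207 = 5.3% → Protocol Alpha
Stage III: Protocol Alpha 6/8 = 75.0%, Drug A 4/8 = 50.0% → Protocol Alpha
Overall: Protocol Alpha 36/241 = 14.9%, Drug A 15/215 = 7.0% → Protocol Alpha
Protocol Alpha wins overall and in every disease group — no reversal.

No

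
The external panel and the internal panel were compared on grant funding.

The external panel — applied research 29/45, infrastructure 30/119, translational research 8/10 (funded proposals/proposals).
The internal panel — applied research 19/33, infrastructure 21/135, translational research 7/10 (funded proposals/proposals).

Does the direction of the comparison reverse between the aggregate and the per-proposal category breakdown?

Applied research: the external panel 29/45 = 64.4%, the internal panel 19/33 = 57.6% → the external panel
Infrastructure: the external panel 30/119 = 25.2%, the internal panel 21/135 = 15.6% → the external panel
Translational research: the external panel 8/10 = 80.0%, the internal panel 7/10 = 70.0% → the external panel
Overall: the external panel 67/174 = 38.5%, the internal panel 47/178 = 26.4% → the external panel
The external panel wins overall and in every proposal group — no reversal.

No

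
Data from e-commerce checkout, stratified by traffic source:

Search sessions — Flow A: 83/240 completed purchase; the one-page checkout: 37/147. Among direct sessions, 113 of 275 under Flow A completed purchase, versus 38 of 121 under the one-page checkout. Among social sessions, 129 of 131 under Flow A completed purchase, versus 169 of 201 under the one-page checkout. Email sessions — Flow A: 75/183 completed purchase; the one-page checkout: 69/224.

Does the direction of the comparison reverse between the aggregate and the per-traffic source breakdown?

Search: Flow A 83/240 = 34.6%, the one-page checkout 37/147 = 25.2% → Flow A
Direct: Flow A 113/275 = 41.1%, the one-page checkout 38/121 = 31.4% → Flow A
Social: Flow A 129/131 = 98.5%, the one-page checkout 169/201 = 84.1% → Flow A
Email: Flow A 75/183 = 41.0%, the one-page checkout 69/224 = 30.8% → Flow A
Overall: Flow A 400/829 = 48.3%, the one-page checkout 313/693 = 45.2% → Flow A
Flow A wins overall and in every traffic group — no reversal.

No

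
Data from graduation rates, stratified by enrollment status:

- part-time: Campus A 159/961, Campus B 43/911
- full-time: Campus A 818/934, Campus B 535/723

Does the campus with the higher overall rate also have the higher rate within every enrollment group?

Yes

Part-time: Campus A 159/961 = 16.5%, Campus B 43/911 = 4.7% → Campus A
Full-time: Campus A 818/934 = 87.6%, Campus B 535/723 = 74.0% → Campus A
Overall: Campus A 977/1895 = 51.6%, Campus B 578/1634 = 35.4% → Campus A
Campus A wins overall and in every enrollment group — no reversal.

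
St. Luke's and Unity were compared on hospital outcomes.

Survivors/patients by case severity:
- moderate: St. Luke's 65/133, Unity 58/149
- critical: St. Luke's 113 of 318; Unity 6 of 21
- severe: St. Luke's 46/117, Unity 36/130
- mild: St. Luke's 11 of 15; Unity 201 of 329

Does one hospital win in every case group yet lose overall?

Yes

Moderate: St. Luke's 65/133 = 48.9%, Unity 58/149 = 38.9% → St. Luke's
Critical: St. Luke's 113/318 = 35.5%, Unity 6/21 = 28.6% → St. Luke's
Severe: St. Luke's 46/117 = 39.3%, Unity 36/130 = 27.7% → St. Luke's
Mild: St. Luke's 11/15 = 73.3%, Unity 201/329 = 61.1% → St. Luke's
Overall: St. Luke's 235/583 = 40.3%, Unity 301/629 = 47.9% → Unity
St. Luke's wins each case group but Unity wins overall — the comparison reverses. St. Luke's's patients skew toward critical, which has a lower base rate.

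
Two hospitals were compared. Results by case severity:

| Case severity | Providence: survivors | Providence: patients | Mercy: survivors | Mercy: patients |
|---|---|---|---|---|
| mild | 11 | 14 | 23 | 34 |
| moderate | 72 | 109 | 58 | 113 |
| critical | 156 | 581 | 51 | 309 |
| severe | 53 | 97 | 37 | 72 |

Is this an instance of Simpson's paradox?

No

Mild: Providence 11/14 = 78.6%, Mercy 23/34 = 67.6% → Providence
Moderate: Providence 72/109 = 66.1%, Mercy 58/113 = 51.3% → Providence
Critical: Providence 156/581 = 26.9%, Mercy 51/309 = 16.5% → Providence
Severe: Providence 53/97 = 54.6%, Mercy 37/72 = 51.4% → Providence
Overall: Providence 292/801 = 36.5%, Mercy 169/528 = 32.0% → Providence
Providence wins overall and in every case group — no reversal.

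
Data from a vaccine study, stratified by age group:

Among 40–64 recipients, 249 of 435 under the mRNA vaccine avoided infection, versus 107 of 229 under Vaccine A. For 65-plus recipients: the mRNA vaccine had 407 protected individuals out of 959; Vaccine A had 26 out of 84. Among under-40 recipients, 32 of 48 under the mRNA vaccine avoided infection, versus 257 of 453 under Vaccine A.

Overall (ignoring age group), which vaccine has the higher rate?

40–64: the mRNA vaccine 249/435 = 57.2%, Vaccine A 107/229 = 46.7% → the mRNA vaccine
65-plus: the mRNA vaccine 407/959 = 42.4%, Vaccine A 26/84 = 31.0% → the mRNA vaccine
Under-40: the mRNA vaccine 32/48 = 66.7%, Vaccine A 257/453 = 56.7% → the mRNA vaccine
Overall: the mRNA vaccine 688/1442 = 47.7%, Vaccine A 390/766 = 50.9% → Vaccine A
(The mRNA vaccine wins every age group but Vaccine A wins overall — the mRNA vaccine's recipients skew toward the low-rate 65-plus group.)

Vaccine A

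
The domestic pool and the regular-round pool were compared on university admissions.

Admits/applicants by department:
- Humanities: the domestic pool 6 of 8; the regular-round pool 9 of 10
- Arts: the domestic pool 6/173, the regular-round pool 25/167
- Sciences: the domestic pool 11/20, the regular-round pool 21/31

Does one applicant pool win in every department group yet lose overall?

No

Humanities: the domestic pool 6/8 = 75.0%, the regular-round pool 9/10 = 90.0% → the regular-round pool
Arts: the domestic pool 6/173 = 3.5%, the regular-round pool 25/167 = 15.0% → the regular-round pool
Sciences: the domestic pool 11/20 = 55.0%, the regular-round pool 21/31 = 67.7% → the regular-round pool
Overall: the domestic pool 23/201 = 11.4%, the regular-round pool 55/208 = 26.4% → the regular-round pool
The regular-round pool wins overall and in every department group — no reversal.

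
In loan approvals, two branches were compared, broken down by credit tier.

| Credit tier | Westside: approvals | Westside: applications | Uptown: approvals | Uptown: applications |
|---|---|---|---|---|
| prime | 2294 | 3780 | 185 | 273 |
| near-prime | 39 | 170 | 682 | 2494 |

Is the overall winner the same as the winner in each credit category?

Prime: Westside 2294/3780 = 60.7%, Uptown 185/273 = 67.8% → Uptown
Near-prime: Westside 39/170 = 22.9%, Uptown 682/2494 = 27.3% → Uptown
Overall: Westside 2333/3950 = 59.1%, Uptown 867/2767 = 31.3% → Westside
Uptown wins each credit group but Westside wins overall — the comparison reverses. Uptown's applications skew toward near-prime, which has a lower base rate.

No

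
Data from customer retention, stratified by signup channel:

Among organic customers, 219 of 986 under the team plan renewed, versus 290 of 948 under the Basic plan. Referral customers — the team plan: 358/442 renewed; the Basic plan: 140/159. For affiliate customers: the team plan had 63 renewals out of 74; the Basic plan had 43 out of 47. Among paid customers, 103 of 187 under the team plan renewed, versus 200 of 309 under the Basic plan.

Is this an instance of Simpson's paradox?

No

Organic: the team plan 219/986 = 22.2%, the Basic plan 290/948 = 30.6% → the Basic plan
Referral: the team plan 358/442 = 81.0%, the Basic plan 140/159 = 88.1% → the Basic plan
Affiliate: the team plan 63/74 = 85.1%, the Basic plan 43/47 = 91.5% → the Basic plan
Paid: the team plan 103/187 = 55.1%, the Basic plan 200/309 = 64.7% → the Basic plan
Overall: the team plan 743/1689 = 44.0%, the Basic plan 673/1463 = 46.0% → the Basic plan
The Basic plan wins overall and in every signup group — no reversal.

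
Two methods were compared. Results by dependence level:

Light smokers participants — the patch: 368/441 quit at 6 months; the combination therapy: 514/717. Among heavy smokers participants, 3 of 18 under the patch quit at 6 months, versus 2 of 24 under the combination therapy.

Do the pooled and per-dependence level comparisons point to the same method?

Light smokers: the patch 368/441 = 83.4%, the combination therapy 514/717 = 71.7% → the patch
Heavy smokers: the patch 3/18 = 16.7%, the combination therapy 2/24 = 8.3% → the patch
Overall: the patch 371/459 = 80.8%, the combination therapy 516/741 = 69.6% → the patch
The patch wins overall and in every dependence group — no reversal.

Yes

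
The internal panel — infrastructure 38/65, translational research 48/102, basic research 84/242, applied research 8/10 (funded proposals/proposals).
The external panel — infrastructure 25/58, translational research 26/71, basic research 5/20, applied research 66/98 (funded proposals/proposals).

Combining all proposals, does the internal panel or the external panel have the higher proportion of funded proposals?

the external panel

Infrastructure: the internal panel 38/65 = 58.5%, the external panel 25/58 = 43.1% → the internal panel
Translational research: the internal panel 48/102 = 47.1%, the external panel 26/71 = 36.6% → the internal panel
Basic research: the internal panel 84/242 = 34.7%, the external panel 5/20 = 25.0% → the internal panel
Applied research: the internal panel 8/10 = 80.0%, the external panel 66/98 = 67.3% → the internal panel
Overall: the internal panel 178/419 = 42.5%, the external panel 122/247 = 49.4% → the external panel
(The internal panel wins every proposal group but the external panel wins overall — the internal panel's proposals skew toward the low-rate basic research group.)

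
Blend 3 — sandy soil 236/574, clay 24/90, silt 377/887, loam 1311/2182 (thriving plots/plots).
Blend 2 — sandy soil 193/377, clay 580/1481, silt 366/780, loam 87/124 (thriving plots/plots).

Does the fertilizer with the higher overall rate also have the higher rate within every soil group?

Sandy soil: Blend 3 236/574 = 41.1%, Blend 2 193/377 = 51.2% → Blend 2
Clay: Blend 3 24/90 = 26.7%, Blend 2 580/1481 = 39.2% → Blend 2
Silt: Blend 3 377/887 = 42.5%, Blend 2 366/780 = 46.9% → Blend 2
Loam: Blend 3 1311/2182 = 60.1%, Blend 2 87/124 = 70.2% → Blend 2
Overall: Blend 3 1948/3733 = 52.2%, Blend 2 1226/2762 = 44.4% → Blend 3
Blend 2 wins each soil group but Blend 3 wins overall — the comparison reverses. Blend 2's plots skew toward clay, which has a lower base rate.

No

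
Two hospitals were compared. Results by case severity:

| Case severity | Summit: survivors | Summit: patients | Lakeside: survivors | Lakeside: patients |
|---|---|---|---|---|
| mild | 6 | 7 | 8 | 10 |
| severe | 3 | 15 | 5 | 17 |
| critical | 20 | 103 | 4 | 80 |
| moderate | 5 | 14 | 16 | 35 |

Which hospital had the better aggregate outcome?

Summit

Mild: Summit 6/7 = 85.7%, Lakeside 8/10 = 80.0% → Summit
Severe: Summit 3/15 = 20.0%, Lakeside 5/17 = 29.4% → Lakeside
Critical: Summit 20/103 = 19.4%, Lakeside 4/80 = 5.0% → Summit
Moderate: Summit 5/14 = 35.7%, Lakeside 16/35 = 45.7% → Lakeside
Overall: Summit 34/139 = 24.5%, Lakeside 33/142 = 23.2% → Summit
(Neither sweeps every case group, but Summit has the higher pooled rate.)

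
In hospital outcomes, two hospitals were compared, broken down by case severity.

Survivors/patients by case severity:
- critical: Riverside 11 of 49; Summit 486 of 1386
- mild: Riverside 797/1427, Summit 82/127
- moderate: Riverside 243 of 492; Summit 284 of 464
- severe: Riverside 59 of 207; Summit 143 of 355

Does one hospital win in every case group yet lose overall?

Critical: Riverside 11/49 = 22.4%, Summit 486/1386 = 35.1% → Summit
Mild: Riverside 797/1427 = 55.9%, Summit 82/127 = 64.6% → Summit
Moderate: Riverside 243/492 = 49.4%, Summit 284/464 = 61.2% → Summit
Severe: Riverside 59/207 = 28.5%, Summit 143/355 = 40.3% → Summit
Overall: Riverside 1110/2175 = 51.0%, Summit 995/2332 = 42.7% → Riverside
Summit wins each case group but Riverside wins overall — the comparison reverses. Summit's patients skew toward critical, which has a lower base rate.

Yes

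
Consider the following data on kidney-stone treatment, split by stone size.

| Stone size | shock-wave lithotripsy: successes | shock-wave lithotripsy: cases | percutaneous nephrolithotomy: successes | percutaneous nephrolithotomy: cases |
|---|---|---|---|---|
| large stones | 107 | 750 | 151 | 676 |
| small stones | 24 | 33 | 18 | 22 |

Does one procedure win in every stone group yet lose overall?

Large stones: shock-wave lithotripsy 107/750 = 14.3%, percutaneous nephrolithotomy 151/676 = 22.3% → percutaneous nephrolithotomy
Small stones: shock-wave lithotripsy 24/33 = 72.7%, percutaneous nephrolithotomy 18/22 = 81.8% → percutaneous nephrolithotomy
Overall: shock-wave lithotripsy 131/783 = 16.7%, percutaneous nephrolithotomy 169/698 = 24.2% → percutaneous nephrolithotomy
Percutaneous nephrolithotomy wins overall and in every stone group — no reversal.

No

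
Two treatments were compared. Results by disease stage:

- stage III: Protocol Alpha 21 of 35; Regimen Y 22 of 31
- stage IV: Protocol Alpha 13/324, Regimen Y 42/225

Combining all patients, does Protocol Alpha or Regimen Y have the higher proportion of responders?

Stage III: Protocol Alpha 21/35 = 60.0%, Regimen Y 22/31 = 71.0% → Regimen Y
Stage IV: Protocol Alpha 13/324 = 4.0%, Regimen Y 42/225 = 18.7% → Regimen Y
Overall: Protocol Alpha 34/359 = 9.5%, Regimen Y 64/256 = 25.0% → Regimen Y

Regimen Y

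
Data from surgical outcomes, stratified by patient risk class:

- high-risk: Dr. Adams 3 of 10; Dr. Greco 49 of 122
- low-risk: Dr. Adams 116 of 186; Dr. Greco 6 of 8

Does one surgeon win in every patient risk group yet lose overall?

High-risk: Dr. Adams 3/10 = 30.0%, Dr. Greco 49/122 = 40.2% → Dr. Greco
Low-risk: Dr. Adams 116/186 = 62.4%, Dr. Greco 6/8 = 75.0% → Dr. Greco
Overall: Dr. Adams 119/196 = 60.7%, Dr. Greco 55/130 = 42.3% → Dr. Adams
Dr. Greco wins each patient risk group but Dr. Adams wins overall — the comparison reverses. Dr. Greco's operations skew toward high-risk, which has a lower base rate.

Yes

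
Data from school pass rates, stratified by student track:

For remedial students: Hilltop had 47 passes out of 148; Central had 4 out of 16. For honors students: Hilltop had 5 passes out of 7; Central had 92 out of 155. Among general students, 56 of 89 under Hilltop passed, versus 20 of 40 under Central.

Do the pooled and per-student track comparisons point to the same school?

No

Remedial: Hilltop 47/148 = 31.8%, Central 4/16 = 25.0% → Hilltop
Honors: Hilltop 5/7 = 71.4%, Central 92/155 = 59.4% → Hilltop
General: Hilltop 56/89 = 62.9%, Central 20/40 = 50.0% → Hilltop
Overall: Hilltop 108/244 = 44.3%, Central 116/211 = 55.0% → Central
Hilltop wins each student group but Central wins overall — the comparison reverses. Hilltop's students skew toward remedial, which has a lower base rate.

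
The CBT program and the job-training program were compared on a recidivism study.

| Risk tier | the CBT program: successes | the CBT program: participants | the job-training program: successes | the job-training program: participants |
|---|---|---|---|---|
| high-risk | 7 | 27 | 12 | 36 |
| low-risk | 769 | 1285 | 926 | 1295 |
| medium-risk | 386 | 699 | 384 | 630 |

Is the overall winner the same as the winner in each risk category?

High-risk: the CBT program 7/27 = 25.9%, the job-training program 12/36 = 33.3% → the job-training program
Low-risk: the CBT program 769/1285 = 59.8%, the job-training program 926/1295 = 71.5% → the job-training program
Medium-risk: the CBT program 386/699 = 55.2%, the job-training program 384/630 = 61.0% → the job-training program
Overall: the CBT program 1162/2011 = 57.8%, the job-training program 1322/1961 = 67.4% → the job-training program
The job-training program wins overall and in every risk group — no reversal.

Yes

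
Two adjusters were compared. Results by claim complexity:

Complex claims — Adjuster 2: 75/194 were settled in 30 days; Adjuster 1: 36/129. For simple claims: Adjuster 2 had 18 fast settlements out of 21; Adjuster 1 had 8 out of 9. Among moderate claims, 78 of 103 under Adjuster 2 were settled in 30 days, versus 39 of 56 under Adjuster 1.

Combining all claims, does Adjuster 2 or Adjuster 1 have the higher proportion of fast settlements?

Adjuster 2

Complex: Adjuster 2 75/194 = 38.7%, Adjuster 1 36/129 = 27.9% → Adjuster 2
Simple: Adjuster 2 18/21 = 85.7%, Adjuster 1 8/9 = 88.9% → Adjuster 1
Moderate: Adjuster 2 78/103 = 75.7%, Adjuster 1 39/56 = 69.6% → Adjuster 2
Overall: Adjuster 2 171/318 = 53.8%, Adjuster 1 83/194 = 42.8% → Adjuster 2
(Neither sweeps every claim group, but Adjuster 2 has the higher pooled rate.)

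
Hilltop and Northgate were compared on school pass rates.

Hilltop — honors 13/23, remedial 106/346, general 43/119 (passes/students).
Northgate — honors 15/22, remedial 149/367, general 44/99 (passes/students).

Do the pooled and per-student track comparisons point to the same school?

Yes

Honors: Hilltop 13/23 = 56.5%, Northgate 15/22 = 68.2% → Northgate
Remedial: Hilltop 106/346 = 30.6%, Northgate 149/367 = 40.6% → Northgate
General: Hilltop 43/119 = 36.1%, Northgate 44/99 = 44.4% → Northgate
Overall: Hilltop 162/488 = 33.2%, Northgate 208/488 = 42.6% → Northgate
Northgate wins overall and in every student group — no reversal.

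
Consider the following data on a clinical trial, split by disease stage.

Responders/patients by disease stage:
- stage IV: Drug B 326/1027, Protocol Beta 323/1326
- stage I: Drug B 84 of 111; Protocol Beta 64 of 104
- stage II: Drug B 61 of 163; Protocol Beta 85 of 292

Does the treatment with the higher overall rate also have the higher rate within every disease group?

Stage IV: Drug B 326/1027 = 31.7%, Protocol Beta 323/1326 = 24.4% → Drug B
Stage I: Drug B 84/111 = 75.7%, Protocol Beta 64/104 = 61.5% → Drug B
Stage II: Drug B 61/163 = 37.4%, Protocol Beta 85/292 = 29.1% → Drug B
Overall: Drug B 471/1301 = 36.2%, Protocol Beta 472/1722 = 27.4% → Drug B
Drug B wins overall and in every disease group — no reversal.

Yes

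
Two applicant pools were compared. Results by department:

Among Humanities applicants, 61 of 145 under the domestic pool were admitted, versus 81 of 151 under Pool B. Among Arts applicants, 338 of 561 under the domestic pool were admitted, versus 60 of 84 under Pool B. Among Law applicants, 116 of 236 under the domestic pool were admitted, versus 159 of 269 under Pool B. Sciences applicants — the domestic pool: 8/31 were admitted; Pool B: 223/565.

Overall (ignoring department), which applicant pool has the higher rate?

Humanities: the domestic pool 61/145 = 42.1%, Pool B 81/151 = 53.6% → Pool B
Arts: the domestic pool 338/561 = 60.2%, Pool B 60/84 = 71.4% → Pool B
Law: the domestic pool 116/236 = 49.2%, Pool B 159/269 = 59.1% → Pool B
Sciences: the domestic pool 8/31 = 25.8%, Pool B 223/565 = 39.5% → Pool B
Overall: the domestic pool 523/973 = 53.8%, Pool B 523/1069 = 48.9% → the domestic pool
(Pool B wins every department group but the domestic pool wins overall — Pool B's applicants skew toward the low-rate Sciences group.)

the domestic pool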